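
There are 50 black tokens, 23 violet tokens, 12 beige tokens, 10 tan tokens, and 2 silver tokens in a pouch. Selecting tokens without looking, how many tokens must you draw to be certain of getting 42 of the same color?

In the worst case we take at most 41 of each color, but all 23 violet, all 12 beige, all 10 tan, and all 2 silver (fewer than 41), giving 41 + 23 + 12 + 10 + 2 = 88.
One more token then forces some color to 42, so 88 + 1 = 89.

89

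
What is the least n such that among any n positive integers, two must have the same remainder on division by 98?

Two integers differ by a multiple of 98 exactly when they share a remainder mod 98.
There are 98 residue classes mod 98, so 98 integers can all lie in distinct classes.
One more integer must repeat a residue, giving a difference divisible by 98. So n = 98 + 1 = 99.

99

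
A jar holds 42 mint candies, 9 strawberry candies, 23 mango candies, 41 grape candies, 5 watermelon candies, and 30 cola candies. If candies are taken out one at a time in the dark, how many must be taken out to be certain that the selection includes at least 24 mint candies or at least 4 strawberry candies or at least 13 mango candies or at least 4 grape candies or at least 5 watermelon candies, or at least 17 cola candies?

62

The worst case stops just short of every target: 23 mint, 3 strawberry, 12 mango, 3 grape, 4 watermelon, 16 cola — 23 + 3 + 12 + 3 + 4 + 16 = 61 candies.
One more candy must push some flavor to its target, so 61 + 1 = 62.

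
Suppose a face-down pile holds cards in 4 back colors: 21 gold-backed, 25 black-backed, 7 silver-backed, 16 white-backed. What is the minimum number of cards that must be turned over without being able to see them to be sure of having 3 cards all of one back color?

9

The worst case takes 2 cards of each back color without reaching 3 of any: 4 × 2 = 8.
The next card must bring some back color to 3, so 8 + 1 = 9.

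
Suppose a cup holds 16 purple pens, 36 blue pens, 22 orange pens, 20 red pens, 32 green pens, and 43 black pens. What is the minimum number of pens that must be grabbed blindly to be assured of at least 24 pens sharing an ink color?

In the worst case we take at most 23 of each ink color, but all 16 purple, all 22 orange, and all 20 red (fewer than 23), giving 16 + 23 + 22 + 20 + 23 + 23 = 127.
One more pen then forces some ink color to 24, so 127 + 1 = 128.

128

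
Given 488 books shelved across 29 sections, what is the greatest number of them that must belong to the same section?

The 488 books fall into 29 sections.
If each of the 29 sections held at most 16, the total would be at most 29 × 16 = 464 < 488, a contradiction.
So at least one holds ⌈488/29⌉ = 17.

17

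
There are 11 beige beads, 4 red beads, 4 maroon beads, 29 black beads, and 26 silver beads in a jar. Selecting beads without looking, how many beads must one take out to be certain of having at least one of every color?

71

The hardest color to obtain is red: we could draw every other bead first — 74 − 4 = 70 beads — without a single red one.
The next draw must be red, so 70 + 1 = 71.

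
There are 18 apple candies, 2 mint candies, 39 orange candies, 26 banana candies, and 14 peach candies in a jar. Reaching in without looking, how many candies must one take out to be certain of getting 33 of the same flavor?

93

Treat the 5 flavors as pigeonholes.
In the worst case we take at most 32 of each flavor, but all 18 apple, all 2 mint, all 26 banana, and all 14 peach (fewer than 32), giving 18 + 2 + 32 + 26 + 14 = 92.
One more candy then forces some flavor to 33, so 92 + 1 = 93.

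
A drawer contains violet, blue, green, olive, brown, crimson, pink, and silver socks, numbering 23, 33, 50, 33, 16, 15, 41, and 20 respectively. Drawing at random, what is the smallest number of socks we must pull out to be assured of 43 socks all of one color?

224

In the worst case we take at most 42 of each color, but all 23 violet, all 33 blue, all 33 olive, all 16 brown, all 15 crimson, all 41 pink, and all 20 silver (fewer than 42), giving 23 + 33 + 42 + 33 + 16 + 15 + 41 + 20 = 223.
One more sock then forces some color to 43, so 223 + 1 = 224.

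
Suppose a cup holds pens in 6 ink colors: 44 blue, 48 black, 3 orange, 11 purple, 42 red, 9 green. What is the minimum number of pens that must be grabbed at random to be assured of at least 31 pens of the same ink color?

114

In the worst case we take at most 30 of each ink color, but all 3 orange, all 11 purple, and all 9 green (fewer than 30), giving 30 + 30 + 3 + 11 + 30 + 9 = 113.
One more pen then forces some ink color to 31, so 113 + 1 = 114.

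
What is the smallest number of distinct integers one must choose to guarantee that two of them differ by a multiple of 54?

55

Use the pigeonhole principle on residue classes: two integers differ by a multiple of 54 exactly when they share a remainder mod 54.
There are 54 residue classes mod 54, so 54 integers can all lie in distinct classes.
One more integer must repeat a residue, giving a difference divisible by 54. So n = 54 + 1 = 55.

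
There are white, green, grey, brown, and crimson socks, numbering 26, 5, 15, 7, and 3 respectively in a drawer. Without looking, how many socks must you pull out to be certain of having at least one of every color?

The hardest color to obtain is crimson: we could draw every other sock first — 56 − 3 = 53 socks — without a single crimson one.
The next draw must be crimson, so 53 + 1 = 54.

54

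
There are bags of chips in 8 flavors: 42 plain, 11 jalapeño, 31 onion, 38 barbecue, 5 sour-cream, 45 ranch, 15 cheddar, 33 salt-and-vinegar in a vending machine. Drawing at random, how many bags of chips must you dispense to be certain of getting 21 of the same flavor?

132

Treat the 8 flavors as pigeonholes.
In the worst case we take at most 20 of each flavor, but all 11 jalapeño, all 5 sour-cream, and all 15 cheddar (fewer than 20), giving 20 + 11 + 20 + 20 + 5 + 20 + 15 + 20 = 131.
One more bag of chips then forces some flavor to 21, so 131 + 1 = 132.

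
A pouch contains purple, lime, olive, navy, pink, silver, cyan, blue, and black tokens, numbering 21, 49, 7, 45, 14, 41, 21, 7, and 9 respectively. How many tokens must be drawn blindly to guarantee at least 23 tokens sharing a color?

In the worst case we take at most 22 of each color, but all 21 purple, all 7 olive, all 14 pink, all 21 cyan, all 7 blue, and all 9 black (fewer than 22), giving 21 + 22 + 7 + 22 + 14 + 22 + 21 + 7 + 9 = 145.
One more token then forces some color to 23, so 145 + 1 = 146.

146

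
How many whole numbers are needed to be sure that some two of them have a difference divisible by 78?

Use the pigeonhole principle on residue classes: two integers differ by a multiple of 78 exactly when they share a remainder mod 78.
There are 78 residue classes mod 78, so 78 integers can all lie in distinct classes.
One more integer must repeat a residue, giving a difference divisible by 78. So n = 78 + 1 = 79.

79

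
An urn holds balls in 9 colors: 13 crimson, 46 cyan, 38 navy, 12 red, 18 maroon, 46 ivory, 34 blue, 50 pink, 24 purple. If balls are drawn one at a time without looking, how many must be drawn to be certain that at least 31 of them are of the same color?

218

Treat the 9 colors as pigeonholes.
In the worst case we take at most 30 of each color, but all 13 crimson, all 12 red, all 18 maroon, and all 24 purple (fewer than 30), giving 13 + 30 + 30 + 12 + 18 + 30 + 30 + 30 + 24 = 217.
One more ball then forces some color to 31, so 217 + 1 = 218.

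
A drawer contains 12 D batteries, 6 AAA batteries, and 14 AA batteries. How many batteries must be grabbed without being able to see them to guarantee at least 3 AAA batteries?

29

To avoid AAA batteries as long as possible, exhaust the other 2 types first.
The worst case draws every non-AAA battery first: 12 + 14 = 26.
The next 3 draws are then forced to be AAA, giving 26 + 3 = 29.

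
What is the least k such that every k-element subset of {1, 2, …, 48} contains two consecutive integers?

Partition {1, …, 48} into 24 pairs: {1,2}, {3,4}, …, {47,48}.
Choosing 24 integers — say the 24 even numbers 2, 4, …, 48 — takes one from each pair and avoids the property.
Choosing 25 forces two into the same pair by pigeonhole, and those are consecutive. So 25.

25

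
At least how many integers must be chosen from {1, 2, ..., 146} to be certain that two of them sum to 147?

Partition {1, …, 146} into 73 pairs: {1,146}, {2,145}, …, {73,74}.
Choosing 73 integers — say the integers 1 through 73 — takes one from each pair and avoids the property.
Choosing 74 forces two into the same pair by pigeonhole, and those sum to 147. So 74.

74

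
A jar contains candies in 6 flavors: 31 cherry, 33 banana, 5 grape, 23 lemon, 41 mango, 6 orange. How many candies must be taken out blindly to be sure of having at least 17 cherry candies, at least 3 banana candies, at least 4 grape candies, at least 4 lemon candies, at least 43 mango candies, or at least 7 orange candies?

72

Each of the 6 flavors has its own threshold; avoid all of them simultaneously.
The worst case stops just short of every target: 16 cherry, 2 banana, 3 grape, 3 lemon, all 41 mango, 6 orange — 16 + 2 + 3 + 3 + 41 + 6 = 71 candies.
One more candy must push some flavor to its target, so 71 + 1 = 72.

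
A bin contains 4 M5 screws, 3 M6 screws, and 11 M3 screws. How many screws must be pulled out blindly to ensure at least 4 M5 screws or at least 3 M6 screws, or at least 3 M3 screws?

8

The worst case stops just short of every target: 3 M5, 2 M6, 2 M3 — 3 + 2 + 2 = 7 screws.
One more screw must push some size to its target, so 7 + 1 = 8.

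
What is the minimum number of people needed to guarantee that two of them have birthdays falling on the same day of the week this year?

There are 7 days of the week acting as pigeonholes.
With 7 people we could place one in each, avoiding any repeat.
One more forces some class to hold 2, so 7 + 1 = 8.

8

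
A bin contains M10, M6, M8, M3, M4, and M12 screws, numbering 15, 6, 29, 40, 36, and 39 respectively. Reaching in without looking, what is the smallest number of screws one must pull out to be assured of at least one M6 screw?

160

To avoid M6 screws as long as possible, exhaust the other 5 sizes first.
The worst case draws every non-M6 screw first: 15 + 29 + 40 + 36 + 39 = 159.
The next draw is then forced to be M6, giving 159 + 1 = 160.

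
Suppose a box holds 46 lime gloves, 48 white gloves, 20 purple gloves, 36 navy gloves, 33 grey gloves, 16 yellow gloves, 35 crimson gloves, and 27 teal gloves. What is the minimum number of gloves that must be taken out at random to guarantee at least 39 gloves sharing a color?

In the worst case we take at most 38 of each color, but all 20 purple, all 36 navy, all 33 grey, all 16 yellow, all 35 crimson, and all 27 teal (fewer than 38), giving 38 + 38 + 20 + 36 + 33 + 16 + 35 + 27 = 243.
One more glove then forces some color to 39, so 243 + 1 = 244.

244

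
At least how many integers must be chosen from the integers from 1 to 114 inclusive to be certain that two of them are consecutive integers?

58

Partition {1, …, 114} into 57 pairs: {1,2}, {3,4}, …, {113,114}.
Choosing 57 integers — say the 57 even numbers 2, 4, …, 114 — takes one from each pair and avoids the property.
Choosing 58 forces two into the same pair by pigeonhole, and those are consecutive. So 58.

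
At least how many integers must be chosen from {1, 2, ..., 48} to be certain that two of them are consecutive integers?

Partition {1, …, 48} into 24 pairs: {1,2}, {3,4}, …, {47,48}.
Choosing 24 integers — say the 24 even numbers 2, 4, …, 48 — takes one from each pair and avoids the property.
Choosing 25 forces two into the same pair by pigeonhole, and those are consecutive. So 25.

25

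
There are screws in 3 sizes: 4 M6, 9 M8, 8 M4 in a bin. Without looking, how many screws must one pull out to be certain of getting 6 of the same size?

Treat the 3 sizes as pigeonholes.
In the worst case we take at most 5 of each size, but all 4 M6 (fewer than 5), giving 4 + 5 + 5 = 14.
One more screw then forces some size to 6, so 14 + 1 = 15.

15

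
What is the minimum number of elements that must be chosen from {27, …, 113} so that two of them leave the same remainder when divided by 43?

44

Group the integers by remainder mod 43; there are 43 residue classes, each nonempty in this range.
Choosing one from each class (43 integers) avoids any shared remainder.
One more choice must repeat a class, so two differ by a multiple of 43. Hence 43 + 1 = 44.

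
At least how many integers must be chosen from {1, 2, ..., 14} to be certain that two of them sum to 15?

Partition {1, …, 14} into 7 pairs: {1,14}, {2,13}, …, {7,8}.
Choosing 7 integers — say the integers 1 through 7 — takes one from each pair and avoids the property.
Choosing 8 forces two into the same pair by pigeonhole, and those sum to 15. So 8.

8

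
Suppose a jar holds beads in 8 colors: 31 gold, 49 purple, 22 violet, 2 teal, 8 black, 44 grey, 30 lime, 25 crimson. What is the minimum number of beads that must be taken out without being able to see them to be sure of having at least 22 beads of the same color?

In the worst case we take at most 21 of each color, but all 2 teal and all 8 black (fewer than 21), giving 21 + 21 + 21 + 2 + 8 + 21 + 21 + 21 = 136.
One more bead then forces some color to 22, so 136 + 1 = 137.

137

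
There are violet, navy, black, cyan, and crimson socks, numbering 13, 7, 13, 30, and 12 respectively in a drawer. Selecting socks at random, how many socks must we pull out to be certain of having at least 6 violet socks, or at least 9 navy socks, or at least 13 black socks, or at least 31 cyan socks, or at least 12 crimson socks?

The worst case stops just short of every target: 5 violet, all 7 navy, 12 black, 30 cyan, 11 crimson — 5 + 7 + 12 + 30 + 11 = 65 socks.
One more sock must push some color to its target, so 65 + 1 = 66.

66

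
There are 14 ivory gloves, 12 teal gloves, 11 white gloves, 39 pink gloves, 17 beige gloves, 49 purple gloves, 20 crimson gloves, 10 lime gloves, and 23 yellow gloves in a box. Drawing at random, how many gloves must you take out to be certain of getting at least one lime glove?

To avoid lime gloves as long as possible, exhaust the other 8 colors first.
The worst case draws every non-lime glove first: 14 + 12 + 11 + 39 + 17 + 49 + 20 + 23 = 185.
The next draw is then forced to be lime, giving 185 + 1 = 186.

186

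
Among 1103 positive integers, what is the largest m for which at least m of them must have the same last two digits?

12

The 1103 positive integers fall into 100 possible two-digit endings.
If each of the 100 possible two-digit endings held at most 11, the total would be at most 100 × 11 = 1100 < 1103, a contradiction.
So at least one holds ⌈1103/100⌉ = 12.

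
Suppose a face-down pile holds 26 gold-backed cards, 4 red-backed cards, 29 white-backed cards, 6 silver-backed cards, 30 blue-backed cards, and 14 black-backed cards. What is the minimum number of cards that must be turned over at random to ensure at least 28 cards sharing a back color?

In the worst case we take at most 27 of each back color, but all 26 gold-backed, all 4 red-backed, all 6 silver-backed, and all 14 black-backed (fewer than 27), giving 26 + 4 + 27 + 6 + 27 + 14 = 104.
One more card then forces some back color to 28, so 104 + 1 = 105.

105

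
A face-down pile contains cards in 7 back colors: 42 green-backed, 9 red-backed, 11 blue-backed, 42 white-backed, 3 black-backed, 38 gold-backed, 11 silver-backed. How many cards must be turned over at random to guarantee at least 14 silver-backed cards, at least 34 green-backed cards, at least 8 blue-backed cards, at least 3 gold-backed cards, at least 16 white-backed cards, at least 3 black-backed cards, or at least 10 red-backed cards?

80

The worst case stops just short of every target: 33 green-backed, 9 red-backed, 7 blue-backed, 15 white-backed, 2 black-backed, 2 gold-backed, all 11 silver-backed — 33 + 9 + 7 + 15 + 2 + 2 + 11 = 79 cards.
One more card must push some back color to its target, so 79 + 1 = 80.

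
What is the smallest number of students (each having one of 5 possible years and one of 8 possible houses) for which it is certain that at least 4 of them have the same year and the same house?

There are 5 × 8 = 40 (year, house) combinations acting as pigeonholes.
With 40 × 3 = 120 students we could place exactly 3 in each, with no (year, house) pair reaching 4.
One more forces some (year, house) pair to hold 4, so 120 + 1 = 121.

121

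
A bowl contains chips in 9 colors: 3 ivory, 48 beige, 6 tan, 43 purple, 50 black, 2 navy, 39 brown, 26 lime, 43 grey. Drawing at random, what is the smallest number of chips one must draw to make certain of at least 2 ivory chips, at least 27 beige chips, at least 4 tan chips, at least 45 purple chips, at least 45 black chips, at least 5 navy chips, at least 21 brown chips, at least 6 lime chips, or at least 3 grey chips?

147

Each of the 9 colors has its own threshold; avoid all of them simultaneously.
The worst case stops just short of every target: 1 ivory, 26 beige, 3 tan, all 43 purple, 44 black, all 2 navy, 20 brown, 5 lime, 2 grey — 1 + 26 + 3 + 43 + 44 + 2 + 20 + 5 + 2 = 146 chips.
One more chip must push some color to its target, so 146 + 1 = 147.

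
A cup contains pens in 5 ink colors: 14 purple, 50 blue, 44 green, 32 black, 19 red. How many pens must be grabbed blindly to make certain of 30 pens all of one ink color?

121

Treat the 5 ink colors as pigeonholes.
In the worst case we take at most 29 of each ink color, but all 14 purple and all 19 red (fewer than 29), giving 14 + 29 + 29 + 29 + 19 = 120.
One more pen then forces some ink color to 30, so 120 + 1 = 121.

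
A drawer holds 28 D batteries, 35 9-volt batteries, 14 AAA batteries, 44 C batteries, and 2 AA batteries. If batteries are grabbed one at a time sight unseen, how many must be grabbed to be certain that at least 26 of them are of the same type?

92

Treat the 5 types as pigeonholes.
In the worst case we take at most 25 of each type, but all 14 AAA and all 2 AA (fewer than 25), giving 25 + 25 + 14 + 25 + 2 = 91.
One more battery then forces some type to 26, so 91 + 1 = 92.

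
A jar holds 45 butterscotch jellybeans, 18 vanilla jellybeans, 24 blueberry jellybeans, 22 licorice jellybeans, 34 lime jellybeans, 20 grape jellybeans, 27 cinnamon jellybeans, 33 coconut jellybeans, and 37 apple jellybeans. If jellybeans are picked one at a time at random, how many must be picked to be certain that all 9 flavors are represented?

243

The hardest flavor to obtain is vanilla: we could draw every other jellybean first — 260 − 18 = 242 jellybeans — without a single vanilla one.
The next draw must be vanilla, so 242 + 1 = 243.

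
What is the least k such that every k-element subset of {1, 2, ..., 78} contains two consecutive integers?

Partition {1, …, 78} into 39 pairs: {1,2}, {3,4}, …, {77,78}.
Choosing 39 integers — say the 39 even numbers 2, 4, …, 78 — takes one from each pair and avoids the property.
Choosing 40 forces two into the same pair by pigeonhole, and those are consecutive. So 40.

40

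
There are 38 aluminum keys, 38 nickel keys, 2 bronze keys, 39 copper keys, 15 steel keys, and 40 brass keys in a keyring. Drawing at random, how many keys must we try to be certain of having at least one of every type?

171

The hardest type to obtain is bronze: we could draw every other key first — 172 − 2 = 170 keys — without a single bronze one.
The next draw must be bronze, so 170 + 1 = 171.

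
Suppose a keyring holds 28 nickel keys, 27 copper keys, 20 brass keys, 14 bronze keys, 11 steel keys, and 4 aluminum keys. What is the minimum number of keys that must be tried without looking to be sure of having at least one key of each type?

The hardest type to obtain is aluminum: we could draw every other key first — 104 − 4 = 100 keys — without a single aluminum one.
The next draw must be aluminum, so 100 + 1 = 101.

101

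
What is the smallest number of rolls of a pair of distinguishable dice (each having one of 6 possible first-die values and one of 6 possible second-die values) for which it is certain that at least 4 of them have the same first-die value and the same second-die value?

109

There are 6 × 6 = 36 (first-die value, second-die value) combinations acting as pigeonholes.
With 36 × 3 = 108 rolls of a pair of distinguishable dice we could place exactly 3 in each, with no (first-die value, second-die value) pair reaching 4.
One more forces some (first-die value, second-die value) pair to hold 4, so 108 + 1 = 109.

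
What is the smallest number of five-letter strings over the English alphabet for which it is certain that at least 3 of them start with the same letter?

There are 26 possible first letters acting as pigeonholes.
With 26 × 2 = 52 five-letter strings over the English alphabet we could place exactly 2 in each, with no class reaching 3.
One more forces some class to hold 3, so 52 + 1 = 53.

53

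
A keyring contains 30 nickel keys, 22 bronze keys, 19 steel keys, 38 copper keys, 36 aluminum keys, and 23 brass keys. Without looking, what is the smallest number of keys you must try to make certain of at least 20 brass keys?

165

To avoid brass keys as long as possible, exhaust the other 5 types first.
The worst case draws every non-brass key first: 30 + 22 + 19 + 38 + 36 = 145.
The next 20 draws are then forced to be brass, giving 145 + 20 = 165.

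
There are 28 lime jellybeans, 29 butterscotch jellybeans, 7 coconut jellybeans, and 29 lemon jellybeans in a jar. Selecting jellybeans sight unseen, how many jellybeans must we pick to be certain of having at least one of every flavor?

87

The hardest flavor to obtain is coconut: we could draw every other jellybean first — 93 − 7 = 86 jellybeans — without a single coconut one.
The next draw must be coconut, so 86 + 1 = 87.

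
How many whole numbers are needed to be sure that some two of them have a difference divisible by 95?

96

Two integers differ by a multiple of 95 exactly when they share a remainder mod 95.
There are 95 residue classes mod 95, so 95 integers can all lie in distinct classes.
One more integer must repeat a residue, giving a difference divisible by 95. So n = 95 + 1 = 96.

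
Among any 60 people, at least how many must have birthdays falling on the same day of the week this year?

9

There are 7 days of the week, which serve as the pigeonholes.
If each of the 7 days of the week held at most 8, the total would be at most 7 × 8 = 56 < 60, a contradiction.
So at least one holds ⌈60/7⌉ = 9.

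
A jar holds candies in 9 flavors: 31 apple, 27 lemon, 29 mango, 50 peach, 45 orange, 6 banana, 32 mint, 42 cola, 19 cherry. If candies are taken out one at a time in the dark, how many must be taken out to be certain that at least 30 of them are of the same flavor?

Treat the 9 flavors as pigeonholes.
In the worst case we take at most 29 of each flavor, but all 27 lemon, all 6 banana, and all 19 cherry (fewer than 29), giving 29 + 27 + 29 + 29 + 29 + 6 + 29 + 29 + 19 = 226.
One more candy then forces some flavor to 30, so 226 + 1 = 227.

227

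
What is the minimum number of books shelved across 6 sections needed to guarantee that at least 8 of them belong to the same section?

There are 6 sections acting as pigeonholes.
With 6 × 7 = 42 books we could place exactly 7 in each, with no class reaching 8.
One more forces some class to hold 8, so 42 + 1 = 43.

43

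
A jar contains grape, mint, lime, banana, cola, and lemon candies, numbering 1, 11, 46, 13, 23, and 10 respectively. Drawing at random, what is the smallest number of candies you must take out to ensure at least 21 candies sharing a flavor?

In the worst case we take at most 20 of each flavor, but all 1 grape, all 11 mint, all 13 banana, and all 10 lemon (fewer than 20), giving 1 + 11 + 20 + 13 + 20 + 10 = 75.
One more candy then forces some flavor to 21, so 75 + 1 = 76.

76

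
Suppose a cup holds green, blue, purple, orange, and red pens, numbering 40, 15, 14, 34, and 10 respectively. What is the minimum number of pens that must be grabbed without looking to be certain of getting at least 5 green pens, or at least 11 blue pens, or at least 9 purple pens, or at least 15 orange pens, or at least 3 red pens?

39

The worst case stops just short of every target: 4 green, 10 blue, 8 purple, 14 orange, 2 red — 4 + 10 + 8 + 14 + 2 = 38 pens.
One more pen must push some ink color to its target, so 38 + 1 = 39.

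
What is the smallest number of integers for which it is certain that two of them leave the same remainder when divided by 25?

26

There are 25 residue classes modulo 25 acting as pigeonholes.
With 25 integers we could place one in each, avoiding any repeat.
One more forces some class to hold 2, so 25 + 1 = 26.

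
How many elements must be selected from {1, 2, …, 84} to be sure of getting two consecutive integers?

43

Partition {1, …, 84} into 42 pairs: {1,2}, {3,4}, …, {83,84}.
Choosing 42 integers — say the 42 even numbers 2, 4, …, 84 — takes one from each pair and avoids the property.
Choosing 43 forces two into the same pair by pigeonhole, and those are consecutive. So 43.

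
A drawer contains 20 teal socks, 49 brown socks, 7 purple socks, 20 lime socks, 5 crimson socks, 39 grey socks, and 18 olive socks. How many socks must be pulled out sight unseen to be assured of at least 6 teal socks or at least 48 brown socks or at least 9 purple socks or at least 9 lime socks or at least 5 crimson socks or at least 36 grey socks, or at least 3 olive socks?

The worst case stops just short of every target: 5 teal, 47 brown, all 7 purple, 8 lime, 4 crimson, 35 grey, 2 olive — 5 + 47 + 7 + 8 + 4 + 35 + 2 = 108 socks.
One more sock must push some color to its target, so 108 + 1 = 109.

109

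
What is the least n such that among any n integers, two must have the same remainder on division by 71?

72

Two integers differ by a multiple of 71 exactly when they share a remainder mod 71.
There are 71 residue classes mod 71, so 71 integers can all lie in distinct classes.
One more integer must repeat a residue, giving a difference divisible by 71. So n = 71 + 1 = 72.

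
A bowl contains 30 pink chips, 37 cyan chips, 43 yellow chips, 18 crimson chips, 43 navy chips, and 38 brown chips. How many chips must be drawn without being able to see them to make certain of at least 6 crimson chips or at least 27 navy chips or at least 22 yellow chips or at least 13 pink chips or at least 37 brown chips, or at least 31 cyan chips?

The worst case stops just short of every target: 12 pink, 30 cyan, 21 yellow, 5 crimson, 26 navy, 36 brown — 12 + 30 + 21 + 5 + 26 + 36 = 130 chips.
One more chip must push some color to its target, so 130 + 1 = 131.

131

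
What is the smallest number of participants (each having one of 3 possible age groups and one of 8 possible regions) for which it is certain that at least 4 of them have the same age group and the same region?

73

There are 3 × 8 = 24 (age group, region) combinations acting as pigeonholes.
With 24 × 3 = 72 participants we could place exactly 3 in each, with no (age group, region) pair reaching 4.
One more forces some (age group, region) pair to hold 4, so 72 + 1 = 73.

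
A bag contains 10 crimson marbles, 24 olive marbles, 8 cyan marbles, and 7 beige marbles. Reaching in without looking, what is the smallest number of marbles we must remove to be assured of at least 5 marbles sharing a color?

17

Treat the 4 colors as pigeonholes.
The worst case takes 4 marbles of each color without reaching 5 of any: 4 × 4 = 16.
The next marble must bring some color to 5, so 16 + 1 = 17.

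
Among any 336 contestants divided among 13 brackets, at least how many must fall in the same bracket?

26

The 336 contestants fall into 13 brackets.
If each of the 13 brackets held at most 25, the total would be at most 13 × 25 = 325 < 336, a contradiction.
So at least one holds ⌈336/13⌉ = 26.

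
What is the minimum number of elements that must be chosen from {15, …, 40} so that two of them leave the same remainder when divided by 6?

Use the pigeonhole principle on residue classes: group the integers by remainder mod 6; there are 6 residue classes, each nonempty in this range.
Choosing one from each class (6 integers) avoids any shared remainder.
One more choice must repeat a class, so two differ by a multiple of 6. Hence 6 + 1 = 7.

7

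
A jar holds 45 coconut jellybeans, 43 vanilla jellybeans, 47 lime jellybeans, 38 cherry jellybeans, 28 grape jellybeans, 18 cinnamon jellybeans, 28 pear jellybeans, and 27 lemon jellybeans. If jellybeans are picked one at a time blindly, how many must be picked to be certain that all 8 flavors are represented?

The hardest flavor to obtain is cinnamon: we could draw every other jellybean first — 274 − 18 = 256 jellybeans — without a single cinnamon one.
The next draw must be cinnamon, so 256 + 1 = 257.

257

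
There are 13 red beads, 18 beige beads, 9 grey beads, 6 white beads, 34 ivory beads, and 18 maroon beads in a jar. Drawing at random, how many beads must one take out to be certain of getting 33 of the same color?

In the worst case we take at most 32 of each color, but all 13 red, all 18 beige, all 9 grey, all 6 white, and all 18 maroon (fewer than 32), giving 13 + 18 + 9 + 6 + 32 + 18 = 96.
One more bead then forces some color to 33, so 96 + 1 = 97.

97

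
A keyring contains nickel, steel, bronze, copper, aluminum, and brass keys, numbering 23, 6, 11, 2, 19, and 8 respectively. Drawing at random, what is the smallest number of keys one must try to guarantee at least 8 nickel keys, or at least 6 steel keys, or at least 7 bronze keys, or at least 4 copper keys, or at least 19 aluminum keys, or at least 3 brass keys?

The worst case stops just short of every target: 7 nickel, 5 steel, 6 bronze, all 2 copper, 18 aluminum, 2 brass — 7 + 5 + 6 + 2 + 18 + 2 = 40 keys.
One more key must push some type to its target, so 40 + 1 = 41.

41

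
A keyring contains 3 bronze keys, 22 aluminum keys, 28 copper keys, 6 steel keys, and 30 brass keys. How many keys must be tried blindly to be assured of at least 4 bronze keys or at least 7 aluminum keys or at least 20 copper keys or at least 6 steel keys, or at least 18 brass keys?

51

Each of the 5 types has its own threshold; avoid all of them simultaneously.
The worst case stops just short of every target: 3 bronze, 6 aluminum, 19 copper, 5 steel, 17 brass — 3 + 6 + 19 + 5 + 17 = 50 keys.
One more key must push some type to its target, so 50 + 1 = 51.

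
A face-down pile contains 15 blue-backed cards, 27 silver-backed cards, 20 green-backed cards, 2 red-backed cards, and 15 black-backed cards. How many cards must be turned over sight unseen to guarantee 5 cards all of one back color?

In the worst case we take at most 4 of each back color, but all 2 red-backed (fewer than 4), giving 4 + 4 + 4 + 2 + 4 = 18.
One more card then forces some back color to 5, so 18 + 1 = 19.

19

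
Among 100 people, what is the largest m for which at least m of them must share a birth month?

There are 12 months of the year, which serve as the pigeonholes.
If each of the 12 months of the year held at most 8, the total would be at most 12 × 8 = 96 < 100, a contradiction.
So at least one holds ⌈100/12⌉ = 9.

9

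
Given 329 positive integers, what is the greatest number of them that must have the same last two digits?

The 329 positive integers fall into 100 possible two-digit endings.
If each of the 100 possible two-digit endings held at most 3, the total would be at most 100 × 3 = 300 < 329, a contradiction.
So at least one holds ⌈329/100⌉ = 4.

4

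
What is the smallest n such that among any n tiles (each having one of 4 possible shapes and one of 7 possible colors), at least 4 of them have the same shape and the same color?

85

There are 4 × 7 = 28 (shape, color) combinations acting as pigeonholes.
With 28 × 3 = 84 tiles we could place exactly 3 in each, with no (shape, color) pair reaching 4.
One more forces some (shape, color) pair to hold 4, so 84 + 1 = 85.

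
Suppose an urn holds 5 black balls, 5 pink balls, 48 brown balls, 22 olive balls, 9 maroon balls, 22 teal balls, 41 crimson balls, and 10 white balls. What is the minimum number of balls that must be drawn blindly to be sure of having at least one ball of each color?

158

The hardest color to obtain is black: we could draw every other ball first — 162 − 5 = 157 balls — without a single black one.
The next draw must be black, so 157 + 1 = 158.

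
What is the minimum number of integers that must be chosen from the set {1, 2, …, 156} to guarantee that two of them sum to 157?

79

Partition {1, …, 156} into 78 pairs: {1,156}, {2,155}, …, {78,79}.
Choosing 78 integers — say the integers 1 through 78 — takes one from each pair and avoids the property.
Choosing 79 forces two into the same pair by pigeonhole, and those sum to 157. So 79.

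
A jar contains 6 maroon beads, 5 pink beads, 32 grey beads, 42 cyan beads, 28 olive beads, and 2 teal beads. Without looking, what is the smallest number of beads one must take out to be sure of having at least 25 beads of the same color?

Treat the 6 colors as pigeonholes.
In the worst case we take at most 24 of each color, but all 6 maroon, all 5 pink, and all 2 teal (fewer than 24), giving 6 + 5 + 24 + 24 + 24 + 2 = 85.
One more bead then forces some color to 25, so 85 + 1 = 86.

86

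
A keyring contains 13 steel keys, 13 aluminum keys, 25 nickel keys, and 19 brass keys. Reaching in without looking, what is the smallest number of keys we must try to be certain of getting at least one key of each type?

58

The hardest type to obtain is steel: we could draw every other key first — 70 − 13 = 57 keys — without a single steel one.
The next draw must be steel, so 57 + 1 = 58.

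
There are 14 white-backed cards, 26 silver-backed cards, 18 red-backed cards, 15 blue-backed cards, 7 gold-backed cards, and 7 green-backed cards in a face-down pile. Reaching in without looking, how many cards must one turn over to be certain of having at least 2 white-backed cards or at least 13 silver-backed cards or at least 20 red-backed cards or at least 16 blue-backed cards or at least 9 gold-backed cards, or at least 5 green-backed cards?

58

Each of the 6 back colors has its own threshold; avoid all of them simultaneously.
The worst case stops just short of every target: 1 white-backed, 12 silver-backed, all 18 red-backed, 15 blue-backed, all 7 gold-backed, 4 green-backed — 1 + 12 + 18 + 15 + 7 + 4 = 57 cards.
One more card must push some back color to its target, so 57 + 1 = 58.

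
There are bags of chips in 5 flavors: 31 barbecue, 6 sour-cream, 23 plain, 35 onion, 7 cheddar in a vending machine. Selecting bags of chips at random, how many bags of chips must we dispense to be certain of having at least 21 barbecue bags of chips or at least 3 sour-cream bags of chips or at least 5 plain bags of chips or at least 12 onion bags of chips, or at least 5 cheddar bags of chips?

The worst case stops just short of every target: 20 barbecue, 2 sour-cream, 4 plain, 11 onion, 4 cheddar — 20 + 2 + 4 + 11 + 4 = 41 bags of chips.
One more bag of chips must push some flavor to its target, so 41 + 1 = 42.

42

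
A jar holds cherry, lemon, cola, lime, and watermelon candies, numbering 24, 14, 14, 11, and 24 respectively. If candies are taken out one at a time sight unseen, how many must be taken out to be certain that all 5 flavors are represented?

The hardest flavor to obtain is lime: we could draw every other candy first — 87 − 11 = 76 candies — without a single lime one.
The next draw must be lime, so 76 + 1 = 77.

77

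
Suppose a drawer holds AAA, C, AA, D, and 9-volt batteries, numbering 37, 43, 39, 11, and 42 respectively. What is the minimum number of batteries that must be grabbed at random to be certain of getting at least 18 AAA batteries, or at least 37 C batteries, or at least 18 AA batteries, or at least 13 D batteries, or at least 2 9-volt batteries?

83

The worst case stops just short of every target: 17 AAA, 36 C, 17 AA, all 11 D, 1 9-volt — 17 + 36 + 17 + 11 + 1 = 82 batteries.
One more battery must push some type to its target, so 82 + 1 = 83.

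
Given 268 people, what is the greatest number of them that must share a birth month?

There are 12 months of the year, which serve as the pigeonholes.
If each of the 12 months of the year held at most 22, the total would be at most 12 × 22 = 264 < 268, a contradiction.
So at least one holds ⌈268/12⌉ = 23.

23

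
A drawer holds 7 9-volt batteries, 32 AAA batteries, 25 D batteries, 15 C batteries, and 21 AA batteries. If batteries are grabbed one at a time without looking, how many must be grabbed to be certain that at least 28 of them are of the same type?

96

Treat the 5 types as pigeonholes.
In the worst case we take at most 27 of each type, but all 7 9-volt, all 25 D, all 15 C, and all 21 AA (fewer than 27), giving 7 + 27 + 25 + 15 + 21 = 95.
One more battery then forces some type to 28, so 95 + 1 = 96.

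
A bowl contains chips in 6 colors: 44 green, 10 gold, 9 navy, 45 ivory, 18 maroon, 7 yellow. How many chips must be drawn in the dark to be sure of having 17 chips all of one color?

75

Treat the 6 colors as pigeonholes.
In the worst case we take at most 16 of each color, but all 10 gold, all 9 navy, and all 7 yellow (fewer than 16), giving 16 + 10 + 9 + 16 + 16 + 7 = 74.
One more chip then forces some color to 17, so 74 + 1 = 75.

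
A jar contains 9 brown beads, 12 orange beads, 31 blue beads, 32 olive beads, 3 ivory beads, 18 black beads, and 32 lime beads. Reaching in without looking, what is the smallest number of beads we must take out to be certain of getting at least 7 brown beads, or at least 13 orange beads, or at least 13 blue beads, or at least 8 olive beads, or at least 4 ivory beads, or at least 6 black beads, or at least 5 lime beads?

The worst case stops just short of every target: 6 brown, 12 orange, 12 blue, 7 olive, 3 ivory, 5 black, 4 lime — 6 + 12 + 12 + 7 + 3 + 5 + 4 = 49 beads.
One more bead must push some color to its target, so 49 + 1 = 50.

50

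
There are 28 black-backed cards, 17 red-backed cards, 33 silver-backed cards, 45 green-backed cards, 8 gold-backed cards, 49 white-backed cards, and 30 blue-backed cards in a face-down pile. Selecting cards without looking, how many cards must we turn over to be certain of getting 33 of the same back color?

180

In the worst case we take at most 32 of each back color, but all 28 black-backed, all 17 red-backed, all 8 gold-backed, and all 30 blue-backed (fewer than 32), giving 28 + 17 + 32 + 32 + 8 + 32 + 30 = 179.
One more card then forces some back color to 33, so 179 + 1 = 180.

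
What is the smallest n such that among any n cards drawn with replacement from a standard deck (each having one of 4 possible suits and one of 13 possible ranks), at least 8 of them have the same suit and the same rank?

There are 4 × 13 = 52 (suit, rank) combinations acting as pigeonholes.
With 52 × 7 = 364 cards drawn with replacement from a standard deck we could place exactly 7 in each, with no (suit, rank) pair reaching 8.
One more forces some (suit, rank) pair to hold 8, so 364 + 1 = 365.

365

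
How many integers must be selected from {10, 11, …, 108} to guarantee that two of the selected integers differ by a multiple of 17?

18

Group the integers by remainder mod 17; there are 17 residue classes, each nonempty in this range.
Choosing one from each class (17 integers) avoids any shared remainder.
One more choice must repeat a class, so two differ by a multiple of 17. Hence 17 + 1 = 18.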